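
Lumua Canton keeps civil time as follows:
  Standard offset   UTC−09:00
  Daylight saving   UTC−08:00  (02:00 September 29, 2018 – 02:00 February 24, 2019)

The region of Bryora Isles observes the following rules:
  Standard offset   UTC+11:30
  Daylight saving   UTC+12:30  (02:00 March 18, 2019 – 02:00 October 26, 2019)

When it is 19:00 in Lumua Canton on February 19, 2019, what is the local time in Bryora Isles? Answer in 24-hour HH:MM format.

Daylight saving runs 29 September 2018 – 24 February 2019; February 19, 2019 is inside that window, so Lumua Canton is at UTC−08:00.
19:00 Lumua Canton + 8h = 03:00 UTC (rolling into the next day, 20 February 2019).
At the standard offset (UTC+11:30), 03:00 UTC + 11h30m = 14:30 Bryora Isles standard time.
Daylight saving runs 18 March – 26 October; the standard-time date in Bryora Isles, February 20, 2019, is outside that window, so Bryora Isles is on standard time at UTC+11:30.
03:00 UTC + 11h30m = 14:30 Bryora Isles.

14:30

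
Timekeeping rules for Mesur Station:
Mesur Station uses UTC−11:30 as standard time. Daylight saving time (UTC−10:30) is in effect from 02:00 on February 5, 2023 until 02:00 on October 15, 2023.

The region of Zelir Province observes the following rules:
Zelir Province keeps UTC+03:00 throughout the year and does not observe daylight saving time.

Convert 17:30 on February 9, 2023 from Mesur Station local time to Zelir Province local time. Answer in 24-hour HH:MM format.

Daylight saving runs 5 February – 15 October; February 9, 2023 is inside that window, so Mesur Station is at UTC−10:30.
17:30 Mesur Station + 10h30m = 04:00 UTC (rolling into the next day, 10 February 2023).
Zelir Province has no daylight saving, so its offset is UTC+03:00 year-round.
04:00 UTC + 3h = 07:00 Zelir Province.

07:00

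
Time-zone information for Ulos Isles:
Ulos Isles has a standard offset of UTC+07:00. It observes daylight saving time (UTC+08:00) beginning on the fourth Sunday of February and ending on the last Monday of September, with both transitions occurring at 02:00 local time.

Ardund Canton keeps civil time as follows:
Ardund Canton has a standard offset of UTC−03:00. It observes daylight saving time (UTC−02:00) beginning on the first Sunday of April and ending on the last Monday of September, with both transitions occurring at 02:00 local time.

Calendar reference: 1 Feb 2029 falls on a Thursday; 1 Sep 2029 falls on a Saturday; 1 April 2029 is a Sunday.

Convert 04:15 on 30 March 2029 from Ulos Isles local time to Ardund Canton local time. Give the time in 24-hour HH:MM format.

1 February 2029 is a Thursday, so the first Sunday is February 4 and the fourth is February 25.
1 September 2029 is a Saturday, so Mondays fall on 3, 10, 17, 24; the last is September 24.
Daylight saving runs 25 February – 24 September; 30 March 2029 is inside that window, so Ulos Isles is at UTC+08:00.
04:15 Ulos Isles − 8h = 20:15 UTC (rolling into the previous day, 29 March 2029).
1 April 2029 is a Sunday, so the first Sunday is April 1.
1 September 2029 is a Saturday, so Mondays fall on 3, 10, 17, 24; the last is September 24.
At the standard offset (UTC−03:00), 20:15 UTC − 3h = 17:15 Ardund Canton standard time.
Daylight saving runs 1 April – 24 September; the standard-time date in Ardund Canton, 29 March 2029, is outside that window, so Ardund Canton is on standard time at UTC−03:00.
20:15 UTC − 3h = 17:15 Ardund Canton.

17:15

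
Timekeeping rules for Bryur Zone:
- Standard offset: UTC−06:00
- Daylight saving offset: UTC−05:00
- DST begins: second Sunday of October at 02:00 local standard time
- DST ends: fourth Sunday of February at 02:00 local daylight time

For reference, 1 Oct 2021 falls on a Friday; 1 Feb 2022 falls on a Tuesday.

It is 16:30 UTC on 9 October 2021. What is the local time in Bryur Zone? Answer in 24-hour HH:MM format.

1 October 2021 is a Friday, so the first Sunday is October 3 and the second is October 10.
1 February 2022 is a Tuesday, so the first Sunday is February 6 and the fourth is February 27.
At the standard offset (UTC−06:00), 16:30 UTC − 6h = 10:30 Bryur Zone standard time.
Daylight saving runs 10 October 2021 – 27 February 2022; the standard-time date in Bryur Zone, 9 October 2021, is outside that window, so Bryur Zone is on standard time at UTC−06:00.
16:30 UTC − 6h = 10:30 local.

10:30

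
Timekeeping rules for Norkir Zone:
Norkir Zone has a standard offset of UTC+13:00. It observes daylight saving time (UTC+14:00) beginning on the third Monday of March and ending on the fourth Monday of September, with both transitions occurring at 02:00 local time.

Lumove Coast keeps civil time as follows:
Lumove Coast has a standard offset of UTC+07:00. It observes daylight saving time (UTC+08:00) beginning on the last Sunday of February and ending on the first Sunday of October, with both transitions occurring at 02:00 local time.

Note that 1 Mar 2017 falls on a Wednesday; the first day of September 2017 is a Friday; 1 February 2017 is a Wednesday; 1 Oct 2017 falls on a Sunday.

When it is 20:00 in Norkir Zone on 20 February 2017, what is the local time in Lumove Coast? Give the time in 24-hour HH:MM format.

14:00

1 March 2017 is a Wednesday, so the first Monday is March 6 and the third is March 20.
1 September 2017 is a Friday, so the first Monday is September 4 and the fourth is September 25.
20 February 2017 does not fall between 20 March and 25 September, so daylight saving is not in effect and Norkir Zone is at UTC+13:00.
20:00 Norkir Zone − 13h = 07:00 UTC.
1 February 2017 is a Wednesday, so Sundays fall on 5, 12, 19, 26; the last is February 26.
1 October 2017 is a Sunday, so the first Sunday is October 1.
At the standard offset (UTC+07:00), 07:00 UTC + 7h = 14:00 Lumove Coast standard time.
The standard-time date in Lumove Coast, 20 February 2017, does not fall between 26 February and 1 October, so daylight saving is not in effect and Lumove Coast is at UTC+07:00.
07:00 UTC + 7h = 14:00 Lumove Coast.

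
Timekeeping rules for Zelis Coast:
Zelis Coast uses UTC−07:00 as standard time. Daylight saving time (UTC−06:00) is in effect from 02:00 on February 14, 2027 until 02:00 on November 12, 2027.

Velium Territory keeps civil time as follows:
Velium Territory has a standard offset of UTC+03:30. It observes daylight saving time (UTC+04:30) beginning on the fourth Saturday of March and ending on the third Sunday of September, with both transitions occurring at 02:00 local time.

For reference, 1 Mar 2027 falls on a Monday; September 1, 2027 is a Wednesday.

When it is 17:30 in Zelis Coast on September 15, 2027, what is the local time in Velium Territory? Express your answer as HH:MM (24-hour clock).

September 15, 2027 lies within the daylight-saving period (14 February – 12 November), so Zelis Coast is on daylight time, UTC−06:00.
17:30 Zelis Coast + 6h = 23:30 UTC.
1 March 2027 is a Monday, so the first Saturday is March 6 and the fourth is March 27.
1 September 2027 is a Wednesday, so the first Sunday is September 5 and the third is September 19.
At the standard offset (UTC+03:30), 23:30 UTC + 3h30m = 03:00 Velium Territory standard time (rolling into the next day, 16 September 2027).
The standard-time date in Velium Territory, September 16, 2027, falls between 27 March and 19 September, so daylight saving is in effect and Velium Territory is at UTC+04:30.
23:30 UTC + 4h30m = 04:00 Velium Territory (rolling into the next day, 16 September 2027).

04:00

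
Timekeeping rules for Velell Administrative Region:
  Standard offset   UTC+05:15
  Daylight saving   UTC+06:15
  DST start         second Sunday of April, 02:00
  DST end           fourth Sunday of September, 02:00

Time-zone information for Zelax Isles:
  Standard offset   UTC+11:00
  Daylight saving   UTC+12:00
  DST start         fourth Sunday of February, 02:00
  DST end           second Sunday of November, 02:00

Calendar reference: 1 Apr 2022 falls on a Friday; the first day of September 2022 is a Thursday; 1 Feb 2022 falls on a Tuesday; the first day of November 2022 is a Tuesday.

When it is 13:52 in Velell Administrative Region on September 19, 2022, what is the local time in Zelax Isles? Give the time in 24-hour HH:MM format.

19:37

1 April 2022 is a Friday, so the first Sunday is April 3 and the second is April 10.
1 September 2022 is a Thursday, so the first Sunday is September 4 and the fourth is September 25.
September 19, 2022 falls between 10 April and 25 September, so daylight saving is in effect and Velell Administrative Region is at UTC+06:15.
13:52 Velell Administrative Region − 6h15m = 07:37 UTC.
1 February 2022 is a Tuesday, so the first Sunday is February 6 and the fourth is February 27.
1 November 2022 is a Tuesday, so the first Sunday is November 6 and the second is November 13.
At the standard offset (UTC+11:00), 07:37 UTC + 11h = 18:37 Zelax Isles standard time.
The standard-time date in Zelax Isles, September 19, 2022, lies within the daylight-saving period (27 February – 13 November), so Zelax Isles is on daylight time, UTC+12:00.
07:37 UTC + 12h = 19:37 Zelax Isles.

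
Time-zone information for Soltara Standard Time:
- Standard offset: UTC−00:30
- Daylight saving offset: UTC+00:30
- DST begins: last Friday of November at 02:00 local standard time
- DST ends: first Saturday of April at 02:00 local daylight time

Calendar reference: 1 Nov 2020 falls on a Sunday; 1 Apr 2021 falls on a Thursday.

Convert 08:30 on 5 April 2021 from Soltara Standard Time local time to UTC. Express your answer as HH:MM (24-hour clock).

09:00

1 November 2020 is a Sunday, so Fridays fall on 6, 13, 20, 27; the last is November 27.
1 April 2021 is a Thursday, so the first Saturday is April 3.
5 April 2021 does not fall between 27 November 2020 and 3 April 2021, so daylight saving is not in effect and Soltara Standard Time is at UTC−00:30.
08:30 local + 0h30m = 09:00 UTC.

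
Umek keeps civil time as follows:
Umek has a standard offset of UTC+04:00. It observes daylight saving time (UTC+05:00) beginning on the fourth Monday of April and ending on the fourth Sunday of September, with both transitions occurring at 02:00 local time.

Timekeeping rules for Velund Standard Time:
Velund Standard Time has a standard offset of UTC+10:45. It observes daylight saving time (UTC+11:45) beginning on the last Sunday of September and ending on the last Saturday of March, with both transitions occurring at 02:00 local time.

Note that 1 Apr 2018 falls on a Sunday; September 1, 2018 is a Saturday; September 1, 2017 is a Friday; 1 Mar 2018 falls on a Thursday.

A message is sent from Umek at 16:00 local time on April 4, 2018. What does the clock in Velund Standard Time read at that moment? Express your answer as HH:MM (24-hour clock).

1 April 2018 is a Sunday, so the first Monday is April 2 and the fourth is April 23.
1 September 2018 is a Saturday, so the first Sunday is September 2 and the fourth is September 23.
April 4, 2018 does not fall between 23 April and 23 September, so daylight saving is not in effect and Umek is at UTC+04:00.
16:00 Umek − 4h = 12:00 UTC.
1 September 2017 is a Friday, so Sundays fall on 3, 10, 17, 24; the last is September 24.
1 March 2018 is a Thursday, so Saturdays fall on 3, 10, 17, 24, 31; the last is March 31.
At the standard offset (UTC+10:45), 12:00 UTC + 10h45m = 22:45 Velund Standard Time standard time.
Daylight saving runs 24 September 2017 – 31 March 2018; the standard-time date in Velund Standard Time, April 4, 2018, is outside that window, so Velund Standard Time is on standard time at UTC+10:45.
12:00 UTC + 10h45m = 22:45 Velund Standard Time.

22:45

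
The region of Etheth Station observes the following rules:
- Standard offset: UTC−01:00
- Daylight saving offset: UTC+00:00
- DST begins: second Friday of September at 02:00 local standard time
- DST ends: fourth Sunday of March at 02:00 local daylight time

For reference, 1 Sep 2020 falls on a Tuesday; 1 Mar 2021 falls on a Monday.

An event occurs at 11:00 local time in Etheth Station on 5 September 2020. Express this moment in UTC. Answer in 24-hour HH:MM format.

12:00

1 September 2020 is a Tuesday, so the first Friday is September 4 and the second is September 11.
1 March 2021 is a Monday, so the first Sunday is March 7 and the fourth is March 28.
5 September 2020 is outside the daylight-saving period (11 September 2020 – 28 March 2021), so Etheth Station is on standard time, UTC−01:00.
11:00 local + 1h = 12:00 UTC.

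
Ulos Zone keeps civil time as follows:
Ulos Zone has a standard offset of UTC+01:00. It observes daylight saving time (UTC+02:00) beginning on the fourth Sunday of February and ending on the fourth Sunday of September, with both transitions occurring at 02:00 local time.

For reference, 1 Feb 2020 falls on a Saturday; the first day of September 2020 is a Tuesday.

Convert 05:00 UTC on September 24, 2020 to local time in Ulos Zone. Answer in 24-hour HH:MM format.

07:00

1 February 2020 is a Saturday, so the first Sunday is February 2 and the fourth is February 23.
1 September 2020 is a Tuesday, so the first Sunday is September 6 and the fourth is September 27.
At the standard offset (UTC+01:00), 05:00 UTC + 1h = 06:00 Ulos Zone standard time.
The standard-time date in Ulos Zone, September 24, 2020, falls between 23 February and 27 September, so daylight saving is in effect and Ulos Zone is at UTC+02:00.
05:00 UTC + 2h = 07:00 local.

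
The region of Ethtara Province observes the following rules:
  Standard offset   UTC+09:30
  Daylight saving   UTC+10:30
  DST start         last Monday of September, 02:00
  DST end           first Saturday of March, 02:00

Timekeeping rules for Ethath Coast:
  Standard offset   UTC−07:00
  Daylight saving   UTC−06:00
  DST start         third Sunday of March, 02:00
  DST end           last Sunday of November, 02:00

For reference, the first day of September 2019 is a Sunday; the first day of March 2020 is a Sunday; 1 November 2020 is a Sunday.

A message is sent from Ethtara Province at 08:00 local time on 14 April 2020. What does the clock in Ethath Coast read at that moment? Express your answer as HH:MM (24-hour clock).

1 September 2019 is a Sunday, so Mondays fall on 2, 9, 16, 23, 30; the last is September 30.
1 March 2020 is a Sunday, so the first Saturday is March 7.
Daylight saving runs 30 September 2019 – 7 March 2020; 14 April 2020 is outside that window, so Ethtara Province is on standard time at UTC+09:30.
08:00 Ethtara Province − 9h30m = 22:30 UTC (rolling into the previous day, 13 April 2020).
1 March 2020 is a Sunday, so the first Sunday is March 1 and the third is March 15.
1 November 2020 is a Sunday, so Sundays fall on 1, 8, 15, 22, 29; the last is November 29.
At the standard offset (UTC−07:00), 22:30 UTC − 7h = 15:30 Ethath Coast standard time.
The standard-time date in Ethath Coast, 13 April 2020, lies within the daylight-saving period (15 March – 29 November), so Ethath Coast is on daylight time, UTC−06:00.
22:30 UTC − 6h = 16:30 Ethath Coast.

16:30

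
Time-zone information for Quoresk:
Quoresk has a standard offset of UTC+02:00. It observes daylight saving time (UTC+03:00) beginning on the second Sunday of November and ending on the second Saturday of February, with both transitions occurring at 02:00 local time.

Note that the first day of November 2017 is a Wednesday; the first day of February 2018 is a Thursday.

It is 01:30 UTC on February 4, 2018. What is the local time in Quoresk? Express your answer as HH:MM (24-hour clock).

04:30

1 November 2017 is a Wednesday, so the first Sunday is November 5 and the second is November 12.
1 February 2018 is a Thursday, so the first Saturday is February 3 and the second is February 10.
At the standard offset (UTC+02:00), 01:30 UTC + 2h = 03:30 Quoresk standard time.
The standard-time date in Quoresk, February 4, 2018, falls between 12 November 2017 and 10 February 2018, so daylight saving is in effect and Quoresk is at UTC+03:00.
01:30 UTC + 3h = 04:30 local.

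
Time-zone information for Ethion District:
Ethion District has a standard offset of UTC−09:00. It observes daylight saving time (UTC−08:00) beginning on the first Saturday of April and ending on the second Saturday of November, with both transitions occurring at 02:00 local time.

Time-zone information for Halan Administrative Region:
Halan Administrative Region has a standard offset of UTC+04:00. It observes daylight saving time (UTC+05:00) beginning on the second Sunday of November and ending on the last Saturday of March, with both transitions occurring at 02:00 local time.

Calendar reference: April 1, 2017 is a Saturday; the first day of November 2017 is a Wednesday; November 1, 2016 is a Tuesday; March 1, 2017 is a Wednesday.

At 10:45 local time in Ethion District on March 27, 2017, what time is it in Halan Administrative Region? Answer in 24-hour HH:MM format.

23:45

1 April 2017 is a Saturday, so the first Saturday is April 1.
1 November 2017 is a Wednesday, so the first Saturday is November 4 and the second is November 11.
Daylight saving runs 1 April – 11 November; March 27, 2017 is outside that window, so Ethion District is on standard time at UTC−09:00.
10:45 Ethion District + 9h = 19:45 UTC.
1 November 2016 is a Tuesday, so the first Sunday is November 6 and the second is November 13.
1 March 2017 is a Wednesday, so Saturdays fall on 4, 11, 18, 25; the last is March 25.
At the standard offset (UTC+04:00), 19:45 UTC + 4h = 23:45 Halan Administrative Region standard time.
The standard-time date in Halan Administrative Region, March 27, 2017, does not fall between 13 November 2016 and 25 March 2017, so daylight saving is not in effect and Halan Administrative Region is at UTC+04:00.
19:45 UTC + 4h = 23:45 Halan Administrative Region.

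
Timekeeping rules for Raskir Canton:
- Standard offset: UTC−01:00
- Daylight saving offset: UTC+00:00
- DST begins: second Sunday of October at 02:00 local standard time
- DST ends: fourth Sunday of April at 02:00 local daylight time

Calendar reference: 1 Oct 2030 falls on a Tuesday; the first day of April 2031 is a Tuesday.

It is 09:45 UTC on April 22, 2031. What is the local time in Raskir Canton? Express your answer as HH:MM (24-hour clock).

09:45

1 October 2030 is a Tuesday, so the first Sunday is October 6 and the second is October 13.
1 April 2031 is a Tuesday, so the first Sunday is April 6 and the fourth is April 27.
At the standard offset (UTC−01:00), 09:45 UTC − 1h = 08:45 Raskir Canton standard time.
The standard-time date in Raskir Canton, April 22, 2031, falls between 13 October 2030 and 27 April 2031, so daylight saving is in effect and Raskir Canton is at UTC+00:00.
09:45 UTC + 0h = 09:45 local.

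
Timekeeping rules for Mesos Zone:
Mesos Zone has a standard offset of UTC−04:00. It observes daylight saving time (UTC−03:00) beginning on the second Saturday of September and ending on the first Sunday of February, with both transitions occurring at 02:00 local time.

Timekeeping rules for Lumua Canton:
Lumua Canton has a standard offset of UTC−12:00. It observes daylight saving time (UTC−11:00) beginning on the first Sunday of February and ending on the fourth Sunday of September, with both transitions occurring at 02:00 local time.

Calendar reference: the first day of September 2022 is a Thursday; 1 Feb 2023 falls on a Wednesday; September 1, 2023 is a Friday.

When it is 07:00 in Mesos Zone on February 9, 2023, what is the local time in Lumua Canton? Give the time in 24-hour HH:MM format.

00:00

1 September 2022 is a Thursday, so the first Saturday is September 3 and the second is September 10.
1 February 2023 is a Wednesday, so the first Sunday is February 5.
Daylight saving runs 10 September 2022 – 5 February 2023; February 9, 2023 is outside that window, so Mesos Zone is on standard time at UTC−04:00.
07:00 Mesos Zone + 4h = 11:00 UTC.
1 February 2023 is a Wednesday, so the first Sunday is February 5.
1 September 2023 is a Friday, so the first Sunday is September 3 and the fourth is September 24.
At the standard offset (UTC−12:00), 11:00 UTC − 12h = 23:00 Lumua Canton standard time (rolling into the previous day, 8 February 2023).
Daylight saving runs 5 February – 24 September; the standard-time date in Lumua Canton, February 8, 2023, is inside that window, so Lumua Canton is at UTC−11:00.
11:00 UTC − 11h = 00:00 Lumua Canton.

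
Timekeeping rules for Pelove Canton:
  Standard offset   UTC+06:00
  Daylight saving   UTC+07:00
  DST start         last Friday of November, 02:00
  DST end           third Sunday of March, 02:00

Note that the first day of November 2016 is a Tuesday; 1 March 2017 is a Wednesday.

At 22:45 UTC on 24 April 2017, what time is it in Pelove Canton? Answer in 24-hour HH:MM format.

1 November 2016 is a Tuesday, so Fridays fall on 4, 11, 18, 25; the last is November 25.
1 March 2017 is a Wednesday, so the first Sunday is March 5 and the third is March 19.
At the standard offset (UTC+06:00), 22:45 UTC + 6h = 04:45 Pelove Canton standard time (rolling into the next day, 25 April 2017).
The standard-time date in Pelove Canton, 25 April 2017, is outside the daylight-saving period (25 November 2016 – 19 March 2017), so Pelove Canton is on standard time, UTC+06:00.
22:45 UTC + 6h = 04:45 local (rolling into the next day, 25 April 2017).

04:45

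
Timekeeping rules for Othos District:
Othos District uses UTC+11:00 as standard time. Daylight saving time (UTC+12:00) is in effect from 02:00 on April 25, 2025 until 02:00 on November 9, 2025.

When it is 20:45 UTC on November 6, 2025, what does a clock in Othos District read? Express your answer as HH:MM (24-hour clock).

08:45

At the standard offset (UTC+11:00), 20:45 UTC + 11h = 07:45 Othos District standard time (rolling into the next day, 7 November 2025).
The standard-time date in Othos District, November 7, 2025, falls between 25 April and 9 November, so daylight saving is in effect and Othos District is at UTC+12:00.
20:45 UTC + 12h = 08:45 local (rolling into the next day, 7 November 2025).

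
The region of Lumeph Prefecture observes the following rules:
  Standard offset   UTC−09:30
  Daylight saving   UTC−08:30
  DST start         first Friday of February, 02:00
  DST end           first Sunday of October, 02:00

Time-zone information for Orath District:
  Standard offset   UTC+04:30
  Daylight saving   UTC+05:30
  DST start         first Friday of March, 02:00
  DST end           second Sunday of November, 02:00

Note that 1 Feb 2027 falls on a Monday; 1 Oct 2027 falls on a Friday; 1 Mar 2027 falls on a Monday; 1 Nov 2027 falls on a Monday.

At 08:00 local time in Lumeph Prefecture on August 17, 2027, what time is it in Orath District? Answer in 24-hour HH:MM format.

1 February 2027 is a Monday, so the first Friday is February 5.
1 October 2027 is a Friday, so the first Sunday is October 3.
August 17, 2027 falls between 5 February and 3 October, so daylight saving is in effect and Lumeph Prefecture is at UTC−08:30.
08:00 Lumeph Prefecture + 8h30m = 16:30 UTC.
1 March 2027 is a Monday, so the first Friday is March 5.
1 November 2027 is a Monday, so the first Sunday is November 7 and the second is November 14.
At the standard offset (UTC+04:30), 16:30 UTC + 4h30m = 21:00 Orath District standard time.
Daylight saving runs 5 March – 14 November; the standard-time date in Orath District, August 17, 2027, is inside that window, so Orath District is at UTC+05:30.
16:30 UTC + 5h30m = 22:00 Orath District.

22:00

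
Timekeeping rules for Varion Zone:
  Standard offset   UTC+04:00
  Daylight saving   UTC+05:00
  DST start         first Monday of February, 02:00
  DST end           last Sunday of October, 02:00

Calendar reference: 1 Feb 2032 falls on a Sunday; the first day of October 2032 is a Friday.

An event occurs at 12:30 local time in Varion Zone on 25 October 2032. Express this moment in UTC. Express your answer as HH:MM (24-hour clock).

07:30

1 February 2032 is a Sunday, so the first Monday is February 2.
1 October 2032 is a Friday, so Sundays fall on 3, 10, 17, 24, 31; the last is October 31.
25 October 2032 falls between 2 February and 31 October, so daylight saving is in effect and Varion Zone is at UTC+05:00.
12:30 local − 5h = 07:30 UTC.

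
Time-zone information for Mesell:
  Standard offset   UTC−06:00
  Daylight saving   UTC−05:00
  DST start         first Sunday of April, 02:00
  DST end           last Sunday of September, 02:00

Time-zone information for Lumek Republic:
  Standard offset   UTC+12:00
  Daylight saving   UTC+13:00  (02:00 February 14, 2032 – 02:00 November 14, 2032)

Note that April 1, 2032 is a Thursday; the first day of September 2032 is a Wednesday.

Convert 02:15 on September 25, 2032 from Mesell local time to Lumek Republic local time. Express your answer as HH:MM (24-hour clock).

1 April 2032 is a Thursday, so the first Sunday is April 4.
1 September 2032 is a Wednesday, so Sundays fall on 5, 12, 19, 26; the last is September 26.
September 25, 2032 lies within the daylight-saving period (4 April – 26 September), so Mesell is on daylight time, UTC−05:00.
02:15 Mesell + 5h = 07:15 UTC.
At the standard offset (UTC+12:00), 07:15 UTC + 12h = 19:15 Lumek Republic standard time.
The standard-time date in Lumek Republic, September 25, 2032, falls between 14 February and 14 November, so daylight saving is in effect and Lumek Republic is at UTC+13:00.
07:15 UTC + 13h = 20:15 Lumek Republic.

20:15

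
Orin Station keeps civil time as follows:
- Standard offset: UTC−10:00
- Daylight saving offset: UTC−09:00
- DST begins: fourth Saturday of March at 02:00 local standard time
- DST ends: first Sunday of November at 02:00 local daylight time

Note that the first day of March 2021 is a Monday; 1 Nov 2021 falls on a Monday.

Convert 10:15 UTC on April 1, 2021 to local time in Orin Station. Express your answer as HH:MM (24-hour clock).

1 March 2021 is a Monday, so the first Saturday is March 6 and the fourth is March 27.
1 November 2021 is a Monday, so the first Sunday is November 7.
At the standard offset (UTC−10:00), 10:15 UTC − 10h = 00:15 Orin Station standard time.
The standard-time date in Orin Station, April 1, 2021, falls between 27 March and 7 November, so daylight saving is in effect and Orin Station is at UTC−09:00.
10:15 UTC − 9h = 01:15 local.

01:15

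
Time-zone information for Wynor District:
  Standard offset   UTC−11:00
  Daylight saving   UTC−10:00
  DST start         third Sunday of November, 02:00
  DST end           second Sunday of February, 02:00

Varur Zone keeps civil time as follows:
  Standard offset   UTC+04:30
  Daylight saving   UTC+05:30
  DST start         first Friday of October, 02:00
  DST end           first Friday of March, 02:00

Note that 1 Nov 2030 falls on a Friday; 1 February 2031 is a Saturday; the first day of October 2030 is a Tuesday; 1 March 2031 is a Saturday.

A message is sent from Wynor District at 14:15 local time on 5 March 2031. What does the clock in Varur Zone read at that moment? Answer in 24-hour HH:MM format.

1 November 2030 is a Friday, so the first Sunday is November 3 and the third is November 17.
1 February 2031 is a Saturday, so the first Sunday is February 2 and the second is February 9.
5 March 2031 does not fall between 17 November 2030 and 9 February 2031, so daylight saving is not in effect and Wynor District is at UTC−11:00.
14:15 Wynor District + 11h = 01:15 UTC (rolling into the next day, 6 March 2031).
1 October 2030 is a Tuesday, so the first Friday is October 4.
1 March 2031 is a Saturday, so the first Friday is March 7.
At the standard offset (UTC+04:30), 01:15 UTC + 4h30m = 05:45 Varur Zone standard time.
The standard-time date in Varur Zone, 6 March 2031, falls between 4 October 2030 and 7 March 2031, so daylight saving is in effect and Varur Zone is at UTC+05:30.
01:15 UTC + 5h30m = 06:45 Varur Zone.

06:45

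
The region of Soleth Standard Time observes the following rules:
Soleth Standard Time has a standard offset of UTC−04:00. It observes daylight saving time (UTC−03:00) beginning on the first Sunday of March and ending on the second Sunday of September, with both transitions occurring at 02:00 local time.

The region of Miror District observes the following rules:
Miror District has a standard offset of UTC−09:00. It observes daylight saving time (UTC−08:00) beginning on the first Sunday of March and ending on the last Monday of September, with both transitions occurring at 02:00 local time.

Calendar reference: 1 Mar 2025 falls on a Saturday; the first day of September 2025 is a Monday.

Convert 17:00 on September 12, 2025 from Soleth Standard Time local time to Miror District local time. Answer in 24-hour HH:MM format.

12:00

1 March 2025 is a Saturday, so the first Sunday is March 2.
1 September 2025 is a Monday, so the first Sunday is September 7 and the second is September 14.
Daylight saving runs 2 March – 14 September; September 12, 2025 is inside that window, so Soleth Standard Time is at UTC−03:00.
17:00 Soleth Standard Time + 3h = 20:00 UTC.
1 March 2025 is a Saturday, so the first Sunday is March 2.
1 September 2025 is a Monday, so Mondays fall on 1, 8, 15, 22, 29; the last is September 29.
At the standard offset (UTC−09:00), 20:00 UTC − 9h = 11:00 Miror District standard time.
The standard-time date in Miror District, September 12, 2025, lies within the daylight-saving period (2 March – 29 September), so Miror District is on daylight time, UTC−08:00.
20:00 UTC − 8h = 12:00 Miror District.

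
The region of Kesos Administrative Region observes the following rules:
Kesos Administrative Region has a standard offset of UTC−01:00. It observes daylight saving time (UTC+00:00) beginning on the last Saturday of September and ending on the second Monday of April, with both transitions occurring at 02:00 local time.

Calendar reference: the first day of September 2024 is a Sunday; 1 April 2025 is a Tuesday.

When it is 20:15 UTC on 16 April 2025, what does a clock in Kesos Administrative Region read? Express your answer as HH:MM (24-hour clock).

1 September 2024 is a Sunday, so Saturdays fall on 7, 14, 21, 28; the last is September 28.
1 April 2025 is a Tuesday, so the first Monday is April 7 and the second is April 14.
At the standard offset (UTC−01:00), 20:15 UTC − 1h = 19:15 Kesos Administrative Region standard time.
Daylight saving runs 28 September 2024 – 14 April 2025; the standard-time date in Kesos Administrative Region, 16 April 2025, is outside that window, so Kesos Administrative Region is on standard time at UTC−01:00.
20:15 UTC − 1h = 19:15 local.

19:15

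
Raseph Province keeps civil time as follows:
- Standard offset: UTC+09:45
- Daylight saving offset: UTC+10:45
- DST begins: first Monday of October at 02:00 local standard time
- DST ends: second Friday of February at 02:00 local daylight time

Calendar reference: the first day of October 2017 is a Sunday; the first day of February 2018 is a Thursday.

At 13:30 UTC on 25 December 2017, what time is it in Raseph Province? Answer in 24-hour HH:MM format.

1 October 2017 is a Sunday, so the first Monday is October 2.
1 February 2018 is a Thursday, so the first Friday is February 2 and the second is February 9.
At the standard offset (UTC+09:45), 13:30 UTC + 9h45m = 23:15 Raseph Province standard time.
The standard-time date in Raseph Province, 25 December 2017, falls between 2 October 2017 and 9 February 2018, so daylight saving is in effect and Raseph Province is at UTC+10:45.
13:30 UTC + 10h45m = 00:15 local (rolling into the next day, 26 December 2017).

00:15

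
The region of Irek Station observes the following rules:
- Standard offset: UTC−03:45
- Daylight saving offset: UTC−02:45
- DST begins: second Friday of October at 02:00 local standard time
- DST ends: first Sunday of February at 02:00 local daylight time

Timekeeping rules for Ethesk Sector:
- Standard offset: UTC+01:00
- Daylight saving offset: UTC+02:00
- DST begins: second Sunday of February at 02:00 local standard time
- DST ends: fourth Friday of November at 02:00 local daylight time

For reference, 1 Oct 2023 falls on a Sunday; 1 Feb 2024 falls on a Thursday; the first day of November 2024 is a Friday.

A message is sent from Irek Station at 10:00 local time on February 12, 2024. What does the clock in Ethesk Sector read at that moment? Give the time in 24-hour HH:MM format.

15:45

1 October 2023 is a Sunday, so the first Friday is October 6 and the second is October 13.
1 February 2024 is a Thursday, so the first Sunday is February 4.
Daylight saving runs 13 October 2023 – 4 February 2024; February 12, 2024 is outside that window, so Irek Station is on standard time at UTC−03:45.
10:00 Irek Station + 3h45m = 13:45 UTC.
1 February 2024 is a Thursday, so the first Sunday is February 4 and the second is February 11.
1 November 2024 is a Friday, so the first Friday is November 1 and the fourth is November 22.
At the standard offset (UTC+01:00), 13:45 UTC + 1h = 14:45 Ethesk Sector standard time.
Daylight saving runs 11 February – 22 November; the standard-time date in Ethesk Sector, February 12, 2024, is inside that window, so Ethesk Sector is at UTC+02:00.
13:45 UTC + 2h = 15:45 Ethesk Sector.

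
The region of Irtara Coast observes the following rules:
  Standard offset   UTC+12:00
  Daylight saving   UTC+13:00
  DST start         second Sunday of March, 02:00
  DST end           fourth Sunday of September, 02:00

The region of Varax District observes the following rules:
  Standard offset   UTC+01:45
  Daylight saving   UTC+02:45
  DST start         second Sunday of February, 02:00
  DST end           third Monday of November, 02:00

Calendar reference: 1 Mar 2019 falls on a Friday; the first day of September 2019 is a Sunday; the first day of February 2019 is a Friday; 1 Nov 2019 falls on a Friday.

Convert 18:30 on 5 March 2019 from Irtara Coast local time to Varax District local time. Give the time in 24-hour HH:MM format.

09:15

1 March 2019 is a Friday, so the first Sunday is March 3 and the second is March 10.
1 September 2019 is a Sunday, so the first Sunday is September 1 and the fourth is September 22.
5 March 2019 does not fall between 10 March and 22 September, so daylight saving is not in effect and Irtara Coast is at UTC+12:00.
18:30 Irtara Coast − 12h = 06:30 UTC.
1 February 2019 is a Friday, so the first Sunday is February 3 and the second is February 10.
1 November 2019 is a Friday, so the first Monday is November 4 and the third is November 18.
At the standard offset (UTC+01:45), 06:30 UTC + 1h45m = 08:15 Varax District standard time.
The standard-time date in Varax District, 5 March 2019, falls between 10 February and 18 November, so daylight saving is in effect and Varax District is at UTC+02:45.
06:30 UTC + 2h45m = 09:15 Varax District.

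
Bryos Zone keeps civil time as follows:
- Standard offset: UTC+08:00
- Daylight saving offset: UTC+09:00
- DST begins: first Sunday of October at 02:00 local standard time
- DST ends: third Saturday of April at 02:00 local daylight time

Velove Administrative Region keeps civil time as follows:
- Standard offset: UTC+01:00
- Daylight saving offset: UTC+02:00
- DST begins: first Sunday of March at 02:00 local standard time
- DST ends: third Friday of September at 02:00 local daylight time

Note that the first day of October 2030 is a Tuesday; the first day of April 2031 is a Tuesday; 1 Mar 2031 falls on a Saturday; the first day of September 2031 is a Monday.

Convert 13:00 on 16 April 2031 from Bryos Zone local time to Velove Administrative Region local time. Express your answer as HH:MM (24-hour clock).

06:00

1 October 2030 is a Tuesday, so the first Sunday is October 6.
1 April 2031 is a Tuesday, so the first Saturday is April 5 and the third is April 19.
16 April 2031 falls between 6 October 2030 and 19 April 2031, so daylight saving is in effect and Bryos Zone is at UTC+09:00.
13:00 Bryos Zone − 9h = 04:00 UTC.
1 March 2031 is a Saturday, so the first Sunday is March 2.
1 September 2031 is a Monday, so the first Friday is September 5 and the third is September 19.
At the standard offset (UTC+01:00), 04:00 UTC + 1h = 05:00 Velove Administrative Region standard time.
The standard-time date in Velove Administrative Region, 16 April 2031, lies within the daylight-saving period (2 March – 19 September), so Velove Administrative Region is on daylight time, UTC+02:00.
04:00 UTC + 2h = 06:00 Velove Administrative Region.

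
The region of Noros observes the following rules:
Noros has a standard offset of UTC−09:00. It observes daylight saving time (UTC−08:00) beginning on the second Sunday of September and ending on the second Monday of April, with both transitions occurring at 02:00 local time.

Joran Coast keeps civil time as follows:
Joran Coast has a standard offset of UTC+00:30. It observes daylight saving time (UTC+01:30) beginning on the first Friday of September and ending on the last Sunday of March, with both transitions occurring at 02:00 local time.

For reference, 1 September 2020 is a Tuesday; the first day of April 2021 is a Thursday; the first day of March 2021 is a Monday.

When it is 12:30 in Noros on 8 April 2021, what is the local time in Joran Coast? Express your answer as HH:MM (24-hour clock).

21:00

1 September 2020 is a Tuesday, so the first Sunday is September 6 and the second is September 13.
1 April 2021 is a Thursday, so the first Monday is April 5 and the second is April 12.
8 April 2021 falls between 13 September 2020 and 12 April 2021, so daylight saving is in effect and Noros is at UTC−08:00.
12:30 Noros + 8h = 20:30 UTC.
1 September 2020 is a Tuesday, so the first Friday is September 4.
1 March 2021 is a Monday, so Sundays fall on 7, 14, 21, 28; the last is March 28.
At the standard offset (UTC+00:30), 20:30 UTC + 0h30m = 21:00 Joran Coast standard time.
The standard-time date in Joran Coast, 8 April 2021, does not fall between 4 September 2020 and 28 March 2021, so daylight saving is not in effect and Joran Coast is at UTC+00:30.
20:30 UTC + 0h30m = 21:00 Joran Coast.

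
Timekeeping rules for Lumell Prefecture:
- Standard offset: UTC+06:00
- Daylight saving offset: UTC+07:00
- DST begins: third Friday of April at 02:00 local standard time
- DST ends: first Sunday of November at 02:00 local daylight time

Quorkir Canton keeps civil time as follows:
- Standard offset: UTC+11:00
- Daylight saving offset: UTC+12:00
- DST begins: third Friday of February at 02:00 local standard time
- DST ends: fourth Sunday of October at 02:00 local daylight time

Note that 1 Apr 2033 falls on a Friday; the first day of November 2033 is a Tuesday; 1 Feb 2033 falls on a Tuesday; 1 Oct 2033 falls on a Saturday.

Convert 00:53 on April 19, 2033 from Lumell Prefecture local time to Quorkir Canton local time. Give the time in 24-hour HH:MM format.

05:53

1 April 2033 is a Friday, so the first Friday is April 1 and the third is April 15.
1 November 2033 is a Tuesday, so the first Sunday is November 6.
April 19, 2033 falls between 15 April and 6 November, so daylight saving is in effect and Lumell Prefecture is at UTC+07:00.
00:53 Lumell Prefecture − 7h = 17:53 UTC (rolling into the previous day, 18 April 2033).
1 February 2033 is a Tuesday, so the first Friday is February 4 and the third is February 18.
1 October 2033 is a Saturday, so the first Sunday is October 2 and the fourth is October 23.
At the standard offset (UTC+11:00), 17:53 UTC + 11h = 04:53 Quorkir Canton standard time (rolling into the next day, 19 April 2033).
The standard-time date in Quorkir Canton, April 19, 2033, falls between 18 February and 23 October, so daylight saving is in effect and Quorkir Canton is at UTC+12:00.
17:53 UTC + 12h = 05:53 Quorkir Canton (rolling into the next day, 19 April 2033).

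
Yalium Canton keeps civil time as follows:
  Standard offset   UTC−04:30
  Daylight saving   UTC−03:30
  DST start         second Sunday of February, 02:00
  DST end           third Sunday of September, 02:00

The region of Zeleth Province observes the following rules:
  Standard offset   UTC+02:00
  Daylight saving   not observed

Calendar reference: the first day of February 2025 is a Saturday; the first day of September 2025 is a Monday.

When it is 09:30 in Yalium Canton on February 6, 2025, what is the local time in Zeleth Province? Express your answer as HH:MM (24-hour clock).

16:00

1 February 2025 is a Saturday, so the first Sunday is February 2 and the second is February 9.
1 September 2025 is a Monday, so the first Sunday is September 7 and the third is September 21.
Daylight saving runs 9 February – 21 September; February 6, 2025 is outside that window, so Yalium Canton is on standard time at UTC−04:30.
09:30 Yalium Canton + 4h30m = 14:00 UTC.
Zeleth Province stays on UTC+02:00 all year.
14:00 UTC + 2h = 16:00 Zeleth Province.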